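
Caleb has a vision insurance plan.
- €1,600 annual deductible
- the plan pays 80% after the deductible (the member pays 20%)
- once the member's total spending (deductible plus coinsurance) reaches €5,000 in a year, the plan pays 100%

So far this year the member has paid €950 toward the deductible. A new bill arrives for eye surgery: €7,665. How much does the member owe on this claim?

€2,053

€950 of the €1,600 deductible is already met, leaving €650.
That leaves €7,665 − €650 = €7,015 for coinsurance.
Coinsurance: €7,015 × 20% = €1,403.
Member responsibility before any cap: €650 + €1,403 = €2,053.
Year-to-date out-of-pocket becomes €950 + €2,053 = €3,003, still under the €5,000 maximum, so no cap applies.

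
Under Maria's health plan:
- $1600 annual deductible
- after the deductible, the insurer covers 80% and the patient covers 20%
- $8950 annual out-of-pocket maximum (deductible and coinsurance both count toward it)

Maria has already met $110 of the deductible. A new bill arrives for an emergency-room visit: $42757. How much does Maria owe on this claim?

$8840

Deductible still to meet: $1600 − $110 = $1490.
After the $1490 deductible portion, $42757 − $1490 = $41267 is subject to coinsurance.
20% of $41267 = $8253.40 falls to the patient.
So the patient owes $1490 + $8253.40 = $9743.40 before any cap.
That would bring total out-of-pocket to $9853.40, past the $8950 cap. The patient is capped at $8950 − $110 = $8840 on this claim.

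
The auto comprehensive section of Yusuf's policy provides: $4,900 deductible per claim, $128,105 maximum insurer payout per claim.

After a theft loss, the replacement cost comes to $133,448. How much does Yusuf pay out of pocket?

Subtract the deductible: $133,448 − $4,900 = $128,548.
The $128,105 per-incident cap binds; insurer pays $128,105.
Policyholder's share is the uncovered remainder: $133,448 − $128,105 = $5,343.

$5,343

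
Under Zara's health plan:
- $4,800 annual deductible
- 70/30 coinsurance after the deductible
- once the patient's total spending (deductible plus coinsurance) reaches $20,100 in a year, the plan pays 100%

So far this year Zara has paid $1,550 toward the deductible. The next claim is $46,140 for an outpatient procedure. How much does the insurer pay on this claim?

$1,550 of the $4,800 deductible is already met, leaving $3,250.
After the $3,250 deductible portion, $46,140 − $3,250 = $42,890 is subject to coinsurance.
Patient's 30% share of $42,890 is $12,867.
Patient responsibility before any cap: $3,250 + $12,867 = $16,117.
Total out-of-pocket so far would be $1,550 + $16,117 = $17,667, below the $20,100 cap — no reduction.
Insurer pays the balance: $46,140 − $16,117 = $30,023.

$30,023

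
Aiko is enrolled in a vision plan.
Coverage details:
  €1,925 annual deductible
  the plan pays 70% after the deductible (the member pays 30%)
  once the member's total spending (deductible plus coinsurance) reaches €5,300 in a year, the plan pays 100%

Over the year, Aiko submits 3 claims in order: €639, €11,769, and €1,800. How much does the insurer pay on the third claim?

€1,569.90

Bill 1, €639: fully absorbed by the deductible. Member pays €639; OOP now €639. Plan pays €639 − €639 = €0.
Bill 2, €11,769: deductible takes €1,286, €10,483 remains; 30% of €10,483 = €3,144.90. Member owes €4,430.90 (running OOP €5,069.90). Plan pays €11,769 − €4,430.90 = €7,338.10.
Bill 3, €1,800: deductible already satisfied, so member's share is 30% × €1,800 = €540. OOP would hit €5,609.90 > €5,300, so the cap limits the member to €5,300 − €5,069.90 = €230.10. Plan pays €1,800 − €230.10 = €1,569.90.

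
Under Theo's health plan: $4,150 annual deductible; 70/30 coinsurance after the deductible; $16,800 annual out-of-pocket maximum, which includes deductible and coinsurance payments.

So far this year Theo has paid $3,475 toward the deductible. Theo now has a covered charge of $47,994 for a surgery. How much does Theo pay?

$13,325

Deductible still to meet: $4,150 − $3,475 = $675.
That leaves $47,994 − $675 = $47,319 for coinsurance.
Patient's 30% share of $47,319 is $14,195.70.
Patient responsibility before any cap: $675 + $14,195.70 = $14,870.70.
That would bring total out-of-pocket to $18,345.70, past the $16,800 cap. The patient is capped at $16,800 − $3,475 = $13,325 on this claim.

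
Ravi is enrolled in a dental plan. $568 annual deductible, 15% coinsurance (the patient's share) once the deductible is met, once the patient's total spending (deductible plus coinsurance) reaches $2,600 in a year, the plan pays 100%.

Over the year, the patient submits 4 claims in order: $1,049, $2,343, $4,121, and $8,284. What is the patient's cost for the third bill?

#1 ($1,049): deductible takes $568, $481 remains; coinsurance $481 × 15% = $72.15. Patient owes $640.15 (running OOP $640.15).
#2 ($2,343): deductible already satisfied, so patient's share is 15% × $2,343 = $351.45. Patient owes $351.45 (running OOP $991.60).
#3 ($4,121): deductible already satisfied, so patient's share is 15% × $4,121 = $618.15. Cost to patient: $618.15. OOP to date $1,609.75.

$618.15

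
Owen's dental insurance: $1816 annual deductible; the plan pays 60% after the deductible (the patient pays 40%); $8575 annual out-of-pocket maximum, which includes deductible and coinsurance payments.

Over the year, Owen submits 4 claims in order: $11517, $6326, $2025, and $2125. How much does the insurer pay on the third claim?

#1 ($11517): $1816 to deductible, leaving $9701; 40% of $9701 = $3880.40. Patient owes $5696.40 (running OOP $5696.40). Plan pays $11517 − $5696.40 = $5820.60.
#2 ($6326): deductible met; 40% of $6326 = $2530.40. Patient owes $2530.40 (running OOP $8226.80). Plan pays $6326 − $2530.40 = $3795.60.
#3 ($2025): deductible met; 40% of $2025 = $810. That would push OOP to $9036.80, over the $8575 cap, so patient pays $8575 − $8226.80 = $348.20. Insurer: $2025 − $348.20 = $1676.80.

$1676.80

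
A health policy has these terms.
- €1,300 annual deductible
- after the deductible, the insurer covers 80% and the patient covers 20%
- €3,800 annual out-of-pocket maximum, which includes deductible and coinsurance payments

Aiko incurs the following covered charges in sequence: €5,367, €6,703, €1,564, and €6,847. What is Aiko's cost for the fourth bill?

€33.20

Claim 1 (€5,367): deductible takes €1,300, €4,067 remains; coinsurance €4,067 × 20% = €813.40. Patient pays €2,113.40; OOP now €2,113.40.
Claim 2 (€6,703): 20% coinsurance on €6,703 = €1,340.60. Cost to patient: €1,340.60. OOP to date €3,454.
Claim 3 (€1,564): 20% coinsurance on €1,564 = €312.80. Patient pays €312.80; OOP now €3,766.80.
Claim 4 (€6,847): deductible met; 20% of €6,847 = €1,369.40. OOP would hit €5,136.20 > €3,800, so the cap limits the patient to €3,800 − €3,766.80 = €33.20.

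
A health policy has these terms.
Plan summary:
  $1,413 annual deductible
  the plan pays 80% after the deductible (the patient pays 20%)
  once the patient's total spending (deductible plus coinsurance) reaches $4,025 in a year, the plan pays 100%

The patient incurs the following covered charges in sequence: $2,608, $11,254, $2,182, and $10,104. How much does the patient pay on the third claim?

$122.20

Claim 1 ($2,608): deductible takes $1,413, $1,195 remains; patient's 20% is $239. Patient pays $1,652; OOP now $1,652.
Claim 2 ($11,254): deductible already satisfied, so patient's share is 20% × $11,254 = $2,250.80. Cost to patient: $2,250.80. OOP to date $3,902.80.
Claim 3 ($2,182): deductible met; 20% of $2,182 = $436.40. Adding that to $3,902.80 gives $4,339.20, past the $4,025 cap; patient pays only $4,025 − $3,902.80 = $122.20.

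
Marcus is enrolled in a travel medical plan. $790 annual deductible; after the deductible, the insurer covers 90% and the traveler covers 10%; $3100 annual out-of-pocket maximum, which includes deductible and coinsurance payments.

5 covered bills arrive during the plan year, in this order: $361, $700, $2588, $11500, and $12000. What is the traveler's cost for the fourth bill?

$1150

Claim 1 — $361: fully absorbed by the deductible. Traveler pays $361; OOP now $361.
Claim 2 — $700: $429 finishes the deductible; $271 goes to coinsurance; 10% of $271 = $27.10. Traveler pays $456.10; OOP now $817.10.
Claim 3 — $2588: deductible met; 10% of $2588 = $258.80. Traveler owes $258.80 (running OOP $1075.90).
Claim 4 — $11500: 10% coinsurance on $11500 = $1150. Traveler owes $1150 (running OOP $2225.90).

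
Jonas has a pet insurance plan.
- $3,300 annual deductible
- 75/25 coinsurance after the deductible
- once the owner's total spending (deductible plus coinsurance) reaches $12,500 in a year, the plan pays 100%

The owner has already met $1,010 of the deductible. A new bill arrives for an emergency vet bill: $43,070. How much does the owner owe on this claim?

$11,490

$1,010 of the $3,300 deductible is already met, leaving $2,290.
After the $2,290 deductible portion, $43,070 − $2,290 = $40,780 is subject to coinsurance.
25% of $40,780 = $10,195 falls to the owner.
That puts the owner's cost at $2,290 + $10,195 = $12,485 before any cap.
Year-to-date out-of-pocket would reach $1,010 + $12,485 = $13,495, above the $12,500 maximum, so the owner pays only $12,500 − $1,010 = $11,490.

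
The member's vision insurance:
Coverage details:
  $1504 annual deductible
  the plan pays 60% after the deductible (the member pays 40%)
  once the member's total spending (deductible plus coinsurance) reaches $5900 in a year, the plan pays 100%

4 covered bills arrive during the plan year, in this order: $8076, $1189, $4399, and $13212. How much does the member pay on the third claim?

#1 ($8076): $1504 to deductible, leaving $6572; member's 40% is $2628.80. Member owes $4132.80 (running OOP $4132.80).
#2 ($1189): 40% coinsurance on $1189 = $475.60. Member owes $475.60 (running OOP $4608.40).
#3 ($4399): deductible already satisfied, so member's share is 40% × $4399 = $1759.60. That would push OOP to $6368, over the $5900 cap, so member pays $5900 − $4608.40 = $1291.60.

$1291.60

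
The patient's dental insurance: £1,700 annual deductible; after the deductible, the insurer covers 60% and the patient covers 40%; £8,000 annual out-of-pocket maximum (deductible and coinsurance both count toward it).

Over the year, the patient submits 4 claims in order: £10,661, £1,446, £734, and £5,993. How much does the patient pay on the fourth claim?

£1,843.60

Claim 1 — £10,661: £1,700 finishes the deductible; £8,961 goes to coinsurance; patient's 40% is £3,584.40. Patient pays £5,284.40; OOP now £5,284.40.
Claim 2 — £1,446: 40% coinsurance on £1,446 = £578.40. Patient owes £578.40 (running OOP £5,862.80).
Claim 3 — £734: deductible already satisfied, so patient's share is 40% × £734 = £293.60. Cost to patient: £293.60. OOP to date £6,156.40.
Claim 4 — £5,993: 40% coinsurance on £5,993 = £2,397.20. That would push OOP to £8,553.60, over the £8,000 cap, so patient pays £8,000 − £6,156.40 = £1,843.60.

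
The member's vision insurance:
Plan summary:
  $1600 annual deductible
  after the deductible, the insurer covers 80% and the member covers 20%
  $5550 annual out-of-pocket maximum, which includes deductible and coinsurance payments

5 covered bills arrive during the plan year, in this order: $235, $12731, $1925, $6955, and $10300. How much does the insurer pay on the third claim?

$1540

Claim 1 — $235: fully absorbed by the deductible. Member pays $235; OOP now $235. Insurer: $235 − $235 = $0.
Claim 2 — $12731: $1365 to deductible, leaving $11366; 20% of $11366 = $2273.20. Member pays $3638.20; OOP now $3873.20. Insurer: $12731 − $3638.20 = $9092.80.
Claim 3 — $1925: deductible already satisfied, so member's share is 20% × $1925 = $385. Member owes $385 (running OOP $4258.20). Insurer: $1925 − $385 = $1540.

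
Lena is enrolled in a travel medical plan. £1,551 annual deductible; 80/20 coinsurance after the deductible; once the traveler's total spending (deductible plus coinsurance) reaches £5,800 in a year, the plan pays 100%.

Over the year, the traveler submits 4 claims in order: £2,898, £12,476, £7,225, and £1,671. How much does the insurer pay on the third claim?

£5,780

Claim 1 (£2,898): £1,551 to deductible, leaving £1,347; 20% of £1,347 = £269.40. Traveler pays £1,820.40; OOP now £1,820.40. Insurer: £2,898 − £1,820.40 = £1,077.60.
Claim 2 (£12,476): 20% coinsurance on £12,476 = £2,495.20. Cost to traveler: £2,495.20. OOP to date £4,315.60. Insurer: £12,476 − £2,495.20 = £9,980.80.
Claim 3 (£7,225): deductible met; 20% of £7,225 = £1,445. Cost to traveler: £1,445. OOP to date £5,760.60. Plan pays £7,225 − £1,445 = £5,780.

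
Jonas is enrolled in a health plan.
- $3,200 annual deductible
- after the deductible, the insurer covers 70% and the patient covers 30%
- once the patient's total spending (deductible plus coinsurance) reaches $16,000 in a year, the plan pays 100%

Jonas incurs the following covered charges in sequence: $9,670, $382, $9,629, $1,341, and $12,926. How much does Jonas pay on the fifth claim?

$3,877.80

#1 ($9,670): $3,200 to deductible, leaving $6,470; 30% of $6,470 = $1,941. Patient pays $5,141; OOP now $5,141.
#2 ($382): deductible met; 30% of $382 = $114.60. Patient pays $114.60; OOP now $5,255.60.
#3 ($9,629): 30% coinsurance on $9,629 = $2,888.70. Patient owes $2,888.70 (running OOP $8,144.30).
#4 ($1,341): deductible already satisfied, so patient's share is 30% × $1,341 = $402.30. Patient owes $402.30 (running OOP $8,546.60).
#5 ($12,926): deductible already satisfied, so patient's share is 30% × $12,926 = $3,877.80. Patient owes $3,877.80 (running OOP $12,424.40).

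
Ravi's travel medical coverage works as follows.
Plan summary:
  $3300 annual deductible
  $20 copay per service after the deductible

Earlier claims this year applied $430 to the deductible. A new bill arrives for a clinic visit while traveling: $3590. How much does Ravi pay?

$2890

Deductible still to meet: $3300 − $430 = $2870.
After the $2870 deductible portion, $3590 − $2870 = $720 is subject to the copay.
Copay on this service: $20.
So the traveler owes $2870 + $20 = $2890.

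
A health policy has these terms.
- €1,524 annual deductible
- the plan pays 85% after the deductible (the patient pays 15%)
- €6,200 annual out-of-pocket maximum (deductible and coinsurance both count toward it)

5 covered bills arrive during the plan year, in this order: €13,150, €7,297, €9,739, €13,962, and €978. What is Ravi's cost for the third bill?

€1,460.85

Claim 1 — €13,150: €1,524 finishes the deductible; €11,626 goes to coinsurance; coinsurance €11,626 × 15% = €1,743.90. Patient pays €3,267.90; OOP now €3,267.90.
Claim 2 — €7,297: deductible already satisfied, so patient's share is 15% × €7,297 = €1,094.55. Patient pays €1,094.55; OOP now €4,362.45.
Claim 3 — €9,739: deductible met; 15% of €9,739 = €1,460.85. Patient pays €1,460.85; OOP now €5,823.30.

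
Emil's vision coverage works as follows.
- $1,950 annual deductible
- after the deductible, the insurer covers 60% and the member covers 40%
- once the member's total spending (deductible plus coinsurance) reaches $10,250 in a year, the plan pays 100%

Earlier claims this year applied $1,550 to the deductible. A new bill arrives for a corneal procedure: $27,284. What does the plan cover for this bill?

$18,584

Remaining deductible: $1,950 − $1,550 = $400.
That leaves $27,284 − $400 = $26,884 for coinsurance.
40% of $26,884 = $10,753.60 falls to the member.
Member responsibility before any cap: $400 + $10,753.60 = $11,153.60.
Year-to-date out-of-pocket would reach $1,550 + $11,153.60 = $12,703.60, above the $10,250 maximum, so the member pays only $10,250 − $1,550 = $8,700.
Insurer pays the balance: $27,284 − $8,700 = $18,584.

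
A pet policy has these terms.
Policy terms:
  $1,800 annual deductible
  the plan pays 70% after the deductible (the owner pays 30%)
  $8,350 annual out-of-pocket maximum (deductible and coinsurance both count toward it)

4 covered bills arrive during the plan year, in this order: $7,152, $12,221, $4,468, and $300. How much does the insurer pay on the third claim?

Claim 1 ($7,152): $1,800 to deductible, leaving $5,352; coinsurance $5,352 × 30% = $1,605.60. Owner owes $3,405.60 (running OOP $3,405.60). Insurer: $7,152 − $3,405.60 = $3,746.40.
Claim 2 ($12,221): 30% coinsurance on $12,221 = $3,666.30. Cost to owner: $3,666.30. OOP to date $7,071.90. Plan pays $12,221 − $3,666.30 = $8,554.70.
Claim 3 ($4,468): 30% coinsurance on $4,468 = $1,340.40. Adding that to $7,071.90 gives $8,412.30, past the $8,350 cap; owner pays only $8,350 − $7,071.90 = $1,278.10. Insurer: $4,468 − $1,278.10 = $3,189.90.

$3,189.90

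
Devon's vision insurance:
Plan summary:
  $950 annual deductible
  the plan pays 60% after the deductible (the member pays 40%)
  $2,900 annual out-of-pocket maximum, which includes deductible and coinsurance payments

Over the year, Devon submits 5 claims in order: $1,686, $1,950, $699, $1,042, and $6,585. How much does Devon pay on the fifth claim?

$179.20

#1 ($1,686): deductible takes $950, $736 remains; coinsurance $736 × 40% = $294.40. Member owes $1,244.40 (running OOP $1,244.40).
#2 ($1,950): deductible already satisfied, so member's share is 40% × $1,950 = $780. Member pays $780; OOP now $2,024.40.
#3 ($699): deductible already satisfied, so member's share is 40% × $699 = $279.60. Cost to member: $279.60. OOP to date $2,304.
#4 ($1,042): deductible met; 40% of $1,042 = $416.80. Member pays $416.80; OOP now $2,720.80.
#5 ($6,585): deductible met; 40% of $6,585 = $2,634. That would push OOP to $5,354.80, over the $2,900 cap, so member pays $2,900 − $2,720.80 = $179.20.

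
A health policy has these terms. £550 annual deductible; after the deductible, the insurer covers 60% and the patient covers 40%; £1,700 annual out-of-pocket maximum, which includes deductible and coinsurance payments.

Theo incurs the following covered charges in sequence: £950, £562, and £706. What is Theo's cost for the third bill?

£282.40

Claim 1 (£950): £550 to deductible, leaving £400; coinsurance £400 × 40% = £160. Cost to patient: £710. OOP to date £710.
Claim 2 (£562): deductible met; 40% of £562 = £224.80. Patient pays £224.80; OOP now £934.80.
Claim 3 (£706): deductible met; 40% of £706 = £282.40. Cost to patient: £282.40. OOP to date £1,217.20.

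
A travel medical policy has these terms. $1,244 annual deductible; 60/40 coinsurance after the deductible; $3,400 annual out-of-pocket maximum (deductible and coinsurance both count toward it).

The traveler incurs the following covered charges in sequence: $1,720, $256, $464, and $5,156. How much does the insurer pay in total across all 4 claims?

$4,196

Claim 1 — $1,720: $1,244 to deductible, leaving $476; coinsurance $476 × 40% = $190.40. Traveler pays $1,434.40; OOP now $1,434.40. Plan pays $1,720 − $1,434.40 = $285.60.
Claim 2 — $256: deductible met; 40% of $256 = $102.40. Traveler pays $102.40; OOP now $1,536.80. Plan pays $256 − $102.40 = $153.60.
Claim 3 — $464: deductible already satisfied, so traveler's share is 40% × $464 = $185.60. Cost to traveler: $185.60. OOP to date $1,722.40. Plan pays $464 − $185.60 = $278.40.
Claim 4 — $5,156: deductible met; 40% of $5,156 = $2,062.40. Adding that to $1,722.40 gives $3,784.80, past the $3,400 cap; traveler pays only $3,400 − $1,722.40 = $1,677.60. Insurer: $5,156 − $1,677.60 = $3,478.40.
Insurer total = bills − traveler's total = $7,596 − $3,400 = $4,196.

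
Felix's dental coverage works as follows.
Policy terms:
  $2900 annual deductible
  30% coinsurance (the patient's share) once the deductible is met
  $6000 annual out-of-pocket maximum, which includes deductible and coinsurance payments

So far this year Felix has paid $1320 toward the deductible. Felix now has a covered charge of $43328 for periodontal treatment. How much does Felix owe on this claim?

$4680

$1320 of the $2900 deductible is already met, leaving $1580.
After the $1580 deductible portion, $43328 − $1580 = $41748 is subject to coinsurance.
Coinsurance: $41748 × 30% = $12524.40.
Patient responsibility before any cap: $1580 + $12524.40 = $14104.40.
Year-to-date out-of-pocket would reach $1320 + $14104.40 = $15424.40, above the $6000 maximum, so the patient pays only $6000 − $1320 = $4680.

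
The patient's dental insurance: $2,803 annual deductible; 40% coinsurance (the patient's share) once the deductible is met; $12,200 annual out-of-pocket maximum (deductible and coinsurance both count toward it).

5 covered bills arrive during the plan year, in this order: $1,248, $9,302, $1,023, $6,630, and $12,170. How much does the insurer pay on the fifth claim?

Bill 1, $1,248: fully absorbed by the deductible. Cost to patient: $1,248. OOP to date $1,248. Insurer: $1,248 − $1,248 = $0.
Bill 2, $9,302: $1,555 to deductible, leaving $7,747; coinsurance $7,747 × 40% = $3,098.80. Patient owes $4,653.80 (running OOP $5,901.80). Plan pays $9,302 − $4,653.80 = $4,648.20.
Bill 3, $1,023: deductible already satisfied, so patient's share is 40% × $1,023 = $409.20. Patient pays $409.20; OOP now $6,311. Insurer: $1,023 − $409.20 = $613.80.
Bill 4, $6,630: deductible met; 40% of $6,630 = $2,652. Patient owes $2,652 (running OOP $8,963). Insurer: $6,630 − $2,652 = $3,978.
Bill 5, $12,170: deductible already satisfied, so patient's share is 40% × $12,170 = $4,868. OOP would hit $13,831 > $12,200, so the cap limits the patient to $12,200 − $8,963 = $3,237. Insurer: $12,170 − $3,237 = $8,933.

$8,933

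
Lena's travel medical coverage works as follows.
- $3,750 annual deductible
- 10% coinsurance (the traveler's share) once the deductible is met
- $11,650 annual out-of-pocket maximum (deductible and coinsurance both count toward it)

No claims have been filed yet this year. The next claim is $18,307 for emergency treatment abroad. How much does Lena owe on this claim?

The full $3,750 deductible is still open; $3,750 of this bill applies to it.
The remaining $14,557 (= $18,307 − $3,750) moves to coinsurance.
Traveler's 10% share of $14,557 is $1,455.70.
So the traveler owes $3,750 + $1,455.70 = $5,205.70 before any cap.
Cumulative spending $0 + $5,205.70 = $5,205.70 stays under the $11,650 maximum.

$5,205.70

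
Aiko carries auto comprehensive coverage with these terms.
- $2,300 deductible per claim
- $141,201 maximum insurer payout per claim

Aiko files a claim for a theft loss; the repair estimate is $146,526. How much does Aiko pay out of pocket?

Less the $2,300 deductible: $146,526 − $2,300 = $144,226.
The $141,201 per-incident cap binds; insurer pays $141,201.
The policyholder bears the rest of the original loss: $146,526 − $141,201 = $5,325.

$5,325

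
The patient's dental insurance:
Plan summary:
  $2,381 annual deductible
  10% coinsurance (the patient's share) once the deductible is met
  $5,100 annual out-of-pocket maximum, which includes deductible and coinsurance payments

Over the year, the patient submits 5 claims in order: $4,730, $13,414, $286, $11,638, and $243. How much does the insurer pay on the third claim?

#1 ($4,730): $2,381 to deductible, leaving $2,349; patient's 10% is $234.90. Cost to patient: $2,615.90. OOP to date $2,615.90. Plan pays $4,730 − $2,615.90 = $2,114.10.
#2 ($13,414): 10% coinsurance on $13,414 = $1,341.40. Patient pays $1,341.40; OOP now $3,957.30. Insurer: $13,414 − $1,341.40 = $12,072.60.
#3 ($286): 10% coinsurance on $286 = $28.60. Patient owes $28.60 (running OOP $3,985.90). Insurer: $286 − $28.60 = $257.40.

$257.40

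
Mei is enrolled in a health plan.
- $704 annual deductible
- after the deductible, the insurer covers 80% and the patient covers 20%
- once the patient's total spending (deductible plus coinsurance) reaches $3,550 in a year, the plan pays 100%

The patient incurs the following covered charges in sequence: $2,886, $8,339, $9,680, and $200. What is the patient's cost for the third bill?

$741.80

Bill 1, $2,886: $704 to deductible, leaving $2,182; coinsurance $2,182 × 20% = $436.40. Patient pays $1,140.40; OOP now $1,140.40.
Bill 2, $8,339: 20% coinsurance on $8,339 = $1,667.80. Patient pays $1,667.80; OOP now $2,808.20.
Bill 3, $9,680: 20% coinsurance on $9,680 = $1,936. Adding that to $2,808.20 gives $4,744.20, past the $3,550 cap; patient pays only $3,550 − $2,808.20 = $741.80.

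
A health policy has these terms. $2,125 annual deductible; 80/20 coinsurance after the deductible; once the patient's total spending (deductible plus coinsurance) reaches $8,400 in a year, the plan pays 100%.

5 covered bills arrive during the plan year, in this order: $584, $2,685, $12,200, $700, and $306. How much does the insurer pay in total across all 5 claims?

Claim 1 ($584): entire amount goes to the deductible. Cost to patient: $584. OOP to date $584. Plan pays $584 − $584 = $0.
Claim 2 ($2,685): deductible takes $1,541, $1,144 remains; patient's 20% is $228.80. Cost to patient: $1,769.80. OOP to date $2,353.80. Insurer: $2,685 − $1,769.80 = $915.20.
Claim 3 ($12,200): 20% coinsurance on $12,200 = $2,440. Cost to patient: $2,440. OOP to date $4,793.80. Insurer: $12,200 − $2,440 = $9,760.
Claim 4 ($700): deductible met; 20% of $700 = $140. Cost to patient: $140. OOP to date $4,933.80. Insurer: $700 − $140 = $560.
Claim 5 ($306): 20% coinsurance on $306 = $61.20. Patient owes $61.20 (running OOP $4,995). Plan pays $306 − $61.20 = $244.80.
Insurer total = bills − patient's total = $16,475 − $4,995 = $11,480.

$11,480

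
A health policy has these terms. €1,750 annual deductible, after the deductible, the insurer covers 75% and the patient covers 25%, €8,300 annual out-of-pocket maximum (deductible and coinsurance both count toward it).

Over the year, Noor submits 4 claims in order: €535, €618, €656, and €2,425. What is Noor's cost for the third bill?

Claim 1 (€535): all of it applies to the deductible. Patient owes €535 (running OOP €535).
Claim 2 (€618): fully absorbed by the deductible. Patient owes €618 (running OOP €1,153).
Claim 3 (€656): €597 to deductible, leaving €59; coinsurance €59 × 25% = €14.75. Patient pays €611.75; OOP now €1,764.75.

€611.75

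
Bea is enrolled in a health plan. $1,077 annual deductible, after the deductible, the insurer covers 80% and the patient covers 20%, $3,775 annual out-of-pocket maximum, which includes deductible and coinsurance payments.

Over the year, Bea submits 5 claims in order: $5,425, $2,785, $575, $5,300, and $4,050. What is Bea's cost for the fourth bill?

$1,060

Claim 1 ($5,425): deductible takes $1,077, $4,348 remains; 20% of $4,348 = $869.60. Patient pays $1,946.60; OOP now $1,946.60.
Claim 2 ($2,785): deductible already satisfied, so patient's share is 20% × $2,785 = $557. Patient pays $557; OOP now $2,503.60.
Claim 3 ($575): deductible already satisfied, so patient's share is 20% × $575 = $115. Patient owes $115 (running OOP $2,618.60).
Claim 4 ($5,300): 20% coinsurance on $5,300 = $1,060. Patient pays $1,060; OOP now $3,678.60.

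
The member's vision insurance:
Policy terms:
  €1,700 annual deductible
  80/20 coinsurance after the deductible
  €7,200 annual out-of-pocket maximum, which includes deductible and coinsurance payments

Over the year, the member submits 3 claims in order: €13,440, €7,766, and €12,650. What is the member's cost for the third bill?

Claim 1 — €13,440: deductible takes €1,700, €11,740 remains; 20% of €11,740 = €2,348. Cost to member: €4,048. OOP to date €4,048.
Claim 2 — €7,766: deductible met; 20% of €7,766 = €1,553.20. Member pays €1,553.20; OOP now €5,601.20.
Claim 3 — €12,650: 20% coinsurance on €12,650 = €2,530. OOP would hit €8,131.20 > €7,200, so the cap limits the member to €7,200 − €5,601.20 = €1,598.80.

€1,598.80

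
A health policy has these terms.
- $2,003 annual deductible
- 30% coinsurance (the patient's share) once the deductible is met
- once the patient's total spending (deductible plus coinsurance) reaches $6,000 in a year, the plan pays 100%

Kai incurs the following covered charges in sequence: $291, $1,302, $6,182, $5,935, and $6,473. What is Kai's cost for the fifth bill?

$484.90

Claim 1 — $291: entire amount goes to the deductible. Patient owes $291 (running OOP $291).
Claim 2 — $1,302: all of it applies to the deductible. Patient pays $1,302; OOP now $1,593.
Claim 3 — $6,182: $410 finishes the deductible; $5,772 goes to coinsurance; 30% of $5,772 = $1,731.60. Patient pays $2,141.60; OOP now $3,734.60.
Claim 4 — $5,935: 30% coinsurance on $5,935 = $1,780.50. Cost to patient: $1,780.50. OOP to date $5,515.10.
Claim 5 — $6,473: 30% coinsurance on $6,473 = $1,941.90. Adding that to $5,515.10 gives $7,457, past the $6,000 cap; patient pays only $6,000 − $5,515.10 = $484.90.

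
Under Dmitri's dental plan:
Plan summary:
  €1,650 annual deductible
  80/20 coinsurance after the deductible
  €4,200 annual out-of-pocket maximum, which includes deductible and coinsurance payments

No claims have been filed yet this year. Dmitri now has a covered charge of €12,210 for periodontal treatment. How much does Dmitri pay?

€3,762

Deductible not yet touched, so the first €1,650 of the bill goes to the deductible.
That leaves €12,210 − €1,650 = €10,560 for coinsurance.
Coinsurance: €10,560 × 20% = €2,112.
Patient responsibility before any cap: €1,650 + €2,112 = €3,762.
Total out-of-pocket so far would be €0 + €3,762 = €3,762, below the €4,200 cap — no reduction.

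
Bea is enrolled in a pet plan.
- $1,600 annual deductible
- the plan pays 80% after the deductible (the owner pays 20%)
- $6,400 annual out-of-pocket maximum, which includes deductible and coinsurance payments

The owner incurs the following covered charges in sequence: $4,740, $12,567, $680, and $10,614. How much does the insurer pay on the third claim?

$544

Claim 1 ($4,740): $1,600 to deductible, leaving $3,140; 20% of $3,140 = $628. Cost to owner: $2,228. OOP to date $2,228. Plan pays $4,740 − $2,228 = $2,512.
Claim 2 ($12,567): deductible met; 20% of $12,567 = $2,513.40. Cost to owner: $2,513.40. OOP to date $4,741.40. Plan pays $12,567 − $2,513.40 = $10,053.60.
Claim 3 ($680): deductible already satisfied, so owner's share is 20% × $680 = $136. Cost to owner: $136. OOP to date $4,877.40. Plan pays $680 − $136 = $544.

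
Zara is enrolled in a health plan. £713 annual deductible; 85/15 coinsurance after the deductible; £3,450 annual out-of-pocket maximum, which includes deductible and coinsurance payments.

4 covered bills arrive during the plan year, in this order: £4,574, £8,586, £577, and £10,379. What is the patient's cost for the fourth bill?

Claim 1 (£4,574): £713 to deductible, leaving £3,861; 15% of £3,861 = £579.15. Patient owes £1,292.15 (running OOP £1,292.15).
Claim 2 (£8,586): 15% coinsurance on £8,586 = £1,287.90. Patient pays £1,287.90; OOP now £2,580.05.
Claim 3 (£577): 15% coinsurance on £577 = £86.55. Cost to patient: £86.55. OOP to date £2,666.60.
Claim 4 (£10,379): 15% coinsurance on £10,379 = £1,556.85. That would push OOP to £4,223.45, over the £3,450 cap, so patient pays £3,450 − £2,666.60 = £783.40.

£783.40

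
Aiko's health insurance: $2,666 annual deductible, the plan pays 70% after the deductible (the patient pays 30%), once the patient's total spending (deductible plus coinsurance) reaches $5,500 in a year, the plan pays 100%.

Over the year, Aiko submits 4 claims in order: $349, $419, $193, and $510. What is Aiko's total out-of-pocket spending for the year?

$1,471

#1 ($349): all of it applies to the deductible. Patient pays $349; OOP now $349.
#2 ($419): entire amount goes to the deductible. Cost to patient: $419. OOP to date $768.
#3 ($193): all of it applies to the deductible. Cost to patient: $193. OOP to date $961.
#4 ($510): fully absorbed by the deductible. Cost to patient: $510. OOP to date $1,471.
Total paid by the patient: $349 + $419 + $193 + $510 = $1,471.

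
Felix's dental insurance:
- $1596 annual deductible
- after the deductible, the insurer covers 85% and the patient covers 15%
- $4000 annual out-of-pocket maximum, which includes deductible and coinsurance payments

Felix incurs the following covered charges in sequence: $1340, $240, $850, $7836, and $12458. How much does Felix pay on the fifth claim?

#1 ($1340): entire amount goes to the deductible. Patient owes $1340 (running OOP $1340).
#2 ($240): entire amount goes to the deductible. Patient pays $240; OOP now $1580.
#3 ($850): $16 to deductible, leaving $834; 15% of $834 = $125.10. Patient pays $141.10; OOP now $1721.10.
#4 ($7836): deductible already satisfied, so patient's share is 15% × $7836 = $1175.40. Patient pays $1175.40; OOP now $2896.50.
#5 ($12458): deductible met; 15% of $12458 = $1868.70. That would push OOP to $4765.20, over the $4000 cap, so patient pays $4000 − $2896.50 = $1103.50.

$1103.50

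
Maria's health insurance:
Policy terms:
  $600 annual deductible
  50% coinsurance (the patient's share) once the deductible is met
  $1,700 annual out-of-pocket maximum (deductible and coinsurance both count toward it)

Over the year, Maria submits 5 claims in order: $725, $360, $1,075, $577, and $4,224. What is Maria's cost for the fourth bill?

#1 ($725): $600 finishes the deductible; $125 goes to coinsurance; coinsurance $125 × 50% = $62.50. Patient owes $662.50 (running OOP $662.50).
#2 ($360): deductible already satisfied, so patient's share is 50% × $360 = $180. Cost to patient: $180. OOP to date $842.50.
#3 ($1,075): 50% coinsurance on $1,075 = $537.50. Patient pays $537.50; OOP now $1,380.
#4 ($577): deductible met; 50% of $577 = $288.50. Patient pays $288.50; OOP now $1,668.50.

$288.50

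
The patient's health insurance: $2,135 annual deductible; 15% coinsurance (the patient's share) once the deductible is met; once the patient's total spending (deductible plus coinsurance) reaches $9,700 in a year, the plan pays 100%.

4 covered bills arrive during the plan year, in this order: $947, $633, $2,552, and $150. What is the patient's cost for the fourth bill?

$22.50

#1 ($947): fully absorbed by the deductible. Cost to patient: $947. OOP to date $947.
#2 ($633): fully absorbed by the deductible. Cost to patient: $633. OOP to date $1,580.
#3 ($2,552): deductible takes $555, $1,997 remains; patient's 15% is $299.55. Patient owes $854.55 (running OOP $2,434.55).
#4 ($150): 15% coinsurance on $150 = $22.50. Patient owes $22.50 (running OOP $2,457.05).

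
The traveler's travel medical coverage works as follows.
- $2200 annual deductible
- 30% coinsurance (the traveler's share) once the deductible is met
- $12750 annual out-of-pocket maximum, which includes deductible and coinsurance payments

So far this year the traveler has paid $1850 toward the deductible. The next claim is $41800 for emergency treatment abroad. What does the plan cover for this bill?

$30900

Deductible still to meet: $2200 − $1850 = $350.
After the $350 deductible portion, $41800 − $350 = $41450 is subject to coinsurance.
Coinsurance: $41450 × 30% = $12435.
That puts the traveler's cost at $350 + $12435 = $12785 before any cap.
That would bring total out-of-pocket to $14635, past the $12750 cap. The traveler is capped at $12750 − $1850 = $10900 on this claim.
Insurer pays the balance: $41800 − $10900 = $30900.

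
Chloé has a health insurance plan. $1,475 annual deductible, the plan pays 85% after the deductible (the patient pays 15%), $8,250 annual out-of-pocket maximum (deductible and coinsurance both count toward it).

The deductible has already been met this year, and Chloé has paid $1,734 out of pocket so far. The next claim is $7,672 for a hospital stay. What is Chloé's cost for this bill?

$1,150.80

With the deductible met, the entire $7,672 is subject to coinsurance.
Patient's 15% share of $7,672 is $1,150.80.
Cumulative spending $1,734 + $1,150.80 = $2,884.80 stays under the $8,250 maximum.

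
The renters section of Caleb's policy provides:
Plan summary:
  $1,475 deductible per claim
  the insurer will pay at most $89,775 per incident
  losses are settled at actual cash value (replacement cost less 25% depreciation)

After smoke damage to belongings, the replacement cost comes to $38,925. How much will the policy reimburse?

$27,718.75

At 25% depreciation, ACV = $38,925 − $9,731.25 = $29,193.75.
Subtract the deductible: $29,193.75 − $1,475 = $27,718.75.
$27,718.75 is within the $89,775 limit, so the insurer pays $27,718.75.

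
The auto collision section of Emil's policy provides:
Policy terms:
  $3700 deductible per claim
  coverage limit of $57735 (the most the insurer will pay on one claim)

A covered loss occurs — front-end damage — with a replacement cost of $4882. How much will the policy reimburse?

$1182

Less the $3700 deductible: $4882 − $3700 = $1182.
$1182 ≤ $57735, so the limit doesn't bind; insurer pays $1182.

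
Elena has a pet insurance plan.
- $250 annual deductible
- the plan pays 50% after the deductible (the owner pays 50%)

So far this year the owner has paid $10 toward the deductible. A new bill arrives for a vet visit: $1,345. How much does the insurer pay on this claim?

$552.50

Remaining deductible: $250 − $10 = $240.
After the $240 deductible portion, $1,345 − $240 = $1,105 is subject to coinsurance.
Owner's 50% share of $1,105 is $552.50.
That puts the owner's cost at $240 + $552.50 = $792.50.
The insurer covers the remainder: $1,345 − $792.50 = $552.50.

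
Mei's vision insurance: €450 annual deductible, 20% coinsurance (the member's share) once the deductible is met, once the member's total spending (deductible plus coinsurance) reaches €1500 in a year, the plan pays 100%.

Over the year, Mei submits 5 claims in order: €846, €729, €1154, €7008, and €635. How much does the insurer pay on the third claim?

€923.20

Claim 1 — €846: €450 to deductible, leaving €396; member's 20% is €79.20. Member pays €529.20; OOP now €529.20. Insurer: €846 − €529.20 = €316.80.
Claim 2 — €729: 20% coinsurance on €729 = €145.80. Member owes €145.80 (running OOP €675). Insurer: €729 − €145.80 = €583.20.
Claim 3 — €1154: deductible met; 20% of €1154 = €230.80. Member owes €230.80 (running OOP €905.80). Plan pays €1154 − €230.80 = €923.20.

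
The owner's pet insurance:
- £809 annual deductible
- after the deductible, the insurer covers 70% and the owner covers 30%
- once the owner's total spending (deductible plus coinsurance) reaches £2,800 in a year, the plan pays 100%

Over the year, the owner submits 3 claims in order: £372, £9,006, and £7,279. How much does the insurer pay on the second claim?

£6,578

Bill 1, £372: entire amount goes to the deductible. Owner owes £372 (running OOP £372). Plan pays £372 − £372 = £0.
Bill 2, £9,006: £437 finishes the deductible; £8,569 goes to coinsurance; 30% of £8,569 = £2,570.70. Claim cost before the cap: £437 + £2,570.70 = £3,007.70. That would push OOP to £3,379.70, over the £2,800 cap, so owner pays £2,800 − £372 = £2,428. Plan pays £9,006 − £2,428 = £6,578.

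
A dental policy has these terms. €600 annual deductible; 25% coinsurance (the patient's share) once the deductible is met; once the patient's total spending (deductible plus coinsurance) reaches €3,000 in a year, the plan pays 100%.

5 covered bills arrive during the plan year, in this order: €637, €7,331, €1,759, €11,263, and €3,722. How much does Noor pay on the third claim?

#1 (€637): €600 finishes the deductible; €37 goes to coinsurance; patient's 25% is €9.25. Patient owes €609.25 (running OOP €609.25).
#2 (€7,331): 25% coinsurance on €7,331 = €1,832.75. Cost to patient: €1,832.75. OOP to date €2,442.
#3 (€1,759): deductible met; 25% of €1,759 = €439.75. Cost to patient: €439.75. OOP to date €2,881.75.

€439.75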